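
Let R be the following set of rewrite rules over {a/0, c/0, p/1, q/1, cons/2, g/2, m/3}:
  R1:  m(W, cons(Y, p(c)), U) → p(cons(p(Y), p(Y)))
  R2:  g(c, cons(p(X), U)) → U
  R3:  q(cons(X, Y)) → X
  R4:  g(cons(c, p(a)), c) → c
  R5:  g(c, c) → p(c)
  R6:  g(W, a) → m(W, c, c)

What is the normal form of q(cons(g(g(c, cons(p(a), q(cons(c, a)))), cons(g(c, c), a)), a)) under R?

1. q(cons(g(g(c, cons(p(a), q(cons(c, a)))), cons(g(c, c), a)), a))  →  g(g(c, cons(p(a), q(cons(c, a)))), cons(g(c, c), a))   [R3 at ε]
2. g(g(c, cons(p(a), q(cons(c, a)))), cons(g(c, c), a))  →  g(q(cons(c, a)), cons(g(c, c), a))   [R2 at 1]
3. g(q(cons(c, a)), cons(g(c, c), a))  →  g(c, cons(g(c, c), a))   [R3 at 1]
4. g(c, cons(g(c, c), a))  →  g(c, cons(p(c), a))   [R5 at 2.1]
5. g(c, cons(p(c), a))  →  a   [R2 at ε]

a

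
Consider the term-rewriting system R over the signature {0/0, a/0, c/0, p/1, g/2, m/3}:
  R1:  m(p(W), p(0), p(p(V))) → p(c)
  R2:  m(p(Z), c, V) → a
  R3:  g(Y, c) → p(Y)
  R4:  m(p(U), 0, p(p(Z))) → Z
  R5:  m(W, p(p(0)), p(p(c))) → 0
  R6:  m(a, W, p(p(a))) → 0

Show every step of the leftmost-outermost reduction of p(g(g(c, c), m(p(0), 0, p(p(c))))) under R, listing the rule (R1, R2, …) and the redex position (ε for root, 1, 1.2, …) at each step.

p(p(p(c)))

1. p(g(g(c, c), m(p(0), 0, p(p(c)))))  →  p(g(p(c), m(p(0), 0, p(p(c)))))   [R3 at 1.1]
2. p(g(p(c), m(p(0), 0, p(p(c)))))  →  p(g(p(c), c))   [R4 at 1.2]
3. p(g(p(c), c))  →  p(p(p(c)))   [R3 at 1]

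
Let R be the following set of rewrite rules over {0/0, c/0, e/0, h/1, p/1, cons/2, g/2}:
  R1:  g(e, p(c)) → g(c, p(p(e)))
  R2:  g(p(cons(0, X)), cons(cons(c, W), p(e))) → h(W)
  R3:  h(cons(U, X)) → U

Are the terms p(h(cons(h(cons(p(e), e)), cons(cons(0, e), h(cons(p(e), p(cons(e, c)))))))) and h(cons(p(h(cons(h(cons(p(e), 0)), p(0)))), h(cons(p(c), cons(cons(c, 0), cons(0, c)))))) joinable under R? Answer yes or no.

yes — NF(t₁) = p(p(e)), NF(t₂) = p(p(e))

Reduce t₁ = p(h(cons(h(cons(p(e), e)), cons(cons(0, e), h(cons(p(e), p(cons(e, c)))))))):
1. p(h(cons(h(cons(p(e), e)), cons(cons(0, e), h(cons(p(e), p(cons(e, c))))))))  →  p(h(cons(p(e), e)))   [R3 at 1]
2. p(h(cons(p(e), e)))  →  p(p(e))   [R3 at 1]

Reduce t₂ = h(cons(p(h(cons(h(cons(p(e), 0)), p(0)))), h(cons(p(c), cons(cons(c, 0), cons(0, c)))))):
1. h(cons(p(h(cons(h(cons(p(e), 0)), p(0)))), h(cons(p(c), cons(cons(c, 0), cons(0, c))))))  →  p(h(cons(h(cons(p(e), 0)), p(0))))   [R3 at ε]
2. p(h(cons(h(cons(p(e), 0)), p(0))))  →  p(h(cons(p(e), 0)))   [R3 at 1]
3. p(h(cons(p(e), 0)))  →  p(p(e))   [R3 at 1]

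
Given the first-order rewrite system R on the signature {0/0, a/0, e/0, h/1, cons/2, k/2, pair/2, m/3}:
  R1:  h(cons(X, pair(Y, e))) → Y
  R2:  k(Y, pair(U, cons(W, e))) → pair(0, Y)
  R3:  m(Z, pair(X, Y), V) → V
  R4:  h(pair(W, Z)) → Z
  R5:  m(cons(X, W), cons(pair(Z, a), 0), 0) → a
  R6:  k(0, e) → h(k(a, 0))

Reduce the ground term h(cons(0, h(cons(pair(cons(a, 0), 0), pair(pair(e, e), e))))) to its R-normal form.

1. h(cons(0, h(cons(pair(cons(a, 0), 0), pair(pair(e, e), e)))))  →  h(cons(0, pair(e, e)))   [R1 at 1.2]
2. h(cons(0, pair(e, e)))  →  e   [R1 at ε]

e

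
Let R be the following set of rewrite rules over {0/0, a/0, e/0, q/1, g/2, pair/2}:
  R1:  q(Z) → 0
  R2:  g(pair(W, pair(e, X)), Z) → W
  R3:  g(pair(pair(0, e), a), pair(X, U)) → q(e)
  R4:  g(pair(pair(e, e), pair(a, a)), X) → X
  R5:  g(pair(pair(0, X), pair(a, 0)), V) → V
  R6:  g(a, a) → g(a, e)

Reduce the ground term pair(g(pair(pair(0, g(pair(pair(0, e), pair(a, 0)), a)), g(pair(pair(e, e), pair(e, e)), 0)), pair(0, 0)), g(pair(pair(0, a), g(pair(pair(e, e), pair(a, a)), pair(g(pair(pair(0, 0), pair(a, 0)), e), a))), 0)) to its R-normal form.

pair(pair(0, a), pair(0, a))

1. pair(g(pair(pair(0, g(pair(pair(0, e), pair(a, 0)), a)), g(pair(pair(e, e), pair(e, e)), 0)), pair(0, 0)), g(pair(pair(0, a), g(pair(pair(e, e), pair(a, a)), pair(g(pair(pair(0, 0), pair(a, 0)), e), a))), 0))  →  pair(g(pair(pair(0, a), g(pair(pair(e, e), pair(e, e)), 0)), pair(0, 0)), g(pair(pair(0, a), g(pair(pair(e, e), pair(a, a)), pair(g(pair(pair(0, 0), pair(a, 0)), e), a))), 0))   [R5 at 1.1.1.2]
2. pair(g(pair(pair(0, a), g(pair(pair(e, e), pair(e, e)), 0)), pair(0, 0)), g(pair(pair(0, a), g(pair(pair(e, e), pair(a, a)), pair(g(pair(pair(0, 0), pair(a, 0)), e), a))), 0))  →  pair(g(pair(pair(0, a), pair(e, e)), pair(0, 0)), g(pair(pair(0, a), g(pair(pair(e, e), pair(a, a)), pair(g(pair(pair(0, 0), pair(a, 0)), e), a))), 0))   [R2 at 1.1.2]
3. pair(g(pair(pair(0, a), pair(e, e)), pair(0, 0)), g(pair(pair(0, a), g(pair(pair(e, e), pair(a, a)), pair(g(pair(pair(0, 0), pair(a, 0)), e), a))), 0))  →  pair(pair(0, a), g(pair(pair(0, a), g(pair(pair(e, e), pair(a, a)), pair(g(pair(pair(0, 0), pair(a, 0)), e), a))), 0))   [R2 at 1]
4. pair(pair(0, a), g(pair(pair(0, a), g(pair(pair(e, e), pair(a, a)), pair(g(pair(pair(0, 0), pair(a, 0)), e), a))), 0))  →  pair(pair(0, a), g(pair(pair(0, a), pair(g(pair(pair(0, 0), pair(a, 0)), e), a)), 0))   [R4 at 2.1.2]
5. pair(pair(0, a), g(pair(pair(0, a), pair(g(pair(pair(0, 0), pair(a, 0)), e), a)), 0))  →  pair(pair(0, a), g(pair(pair(0, a), pair(e, a)), 0))   [R5 at 2.1.2.1]
6. pair(pair(0, a), g(pair(pair(0, a), pair(e, a)), 0))  →  pair(pair(0, a), pair(0, a))   [R2 at 2]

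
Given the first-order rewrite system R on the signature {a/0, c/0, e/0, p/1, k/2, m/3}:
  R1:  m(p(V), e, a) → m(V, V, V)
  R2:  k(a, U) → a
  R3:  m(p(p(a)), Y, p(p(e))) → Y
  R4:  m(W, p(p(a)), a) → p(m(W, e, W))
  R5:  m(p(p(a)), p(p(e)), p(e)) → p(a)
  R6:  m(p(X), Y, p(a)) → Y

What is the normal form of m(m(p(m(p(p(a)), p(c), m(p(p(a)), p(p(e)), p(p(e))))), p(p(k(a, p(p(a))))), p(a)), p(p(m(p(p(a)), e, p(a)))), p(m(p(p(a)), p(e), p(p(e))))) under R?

1. m(m(p(m(p(p(a)), p(c), m(p(p(a)), p(p(e)), p(p(e))))), p(p(k(a, p(p(a))))), p(a)), p(p(m(p(p(a)), e, p(a)))), p(m(p(p(a)), p(e), p(p(e)))))  →  m(p(p(k(a, p(p(a))))), p(p(m(p(p(a)), e, p(a)))), p(m(p(p(a)), p(e), p(p(e)))))   [R6 at 1]
2. m(p(p(k(a, p(p(a))))), p(p(m(p(p(a)), e, p(a)))), p(m(p(p(a)), p(e), p(p(e)))))  →  m(p(p(a)), p(p(m(p(p(a)), e, p(a)))), p(m(p(p(a)), p(e), p(p(e)))))   [R2 at 1.1.1]
3. m(p(p(a)), p(p(m(p(p(a)), e, p(a)))), p(m(p(p(a)), p(e), p(p(e)))))  →  m(p(p(a)), p(p(e)), p(m(p(p(a)), p(e), p(p(e)))))   [R6 at 2.1.1]
4. m(p(p(a)), p(p(e)), p(m(p(p(a)), p(e), p(p(e)))))  →  m(p(p(a)), p(p(e)), p(p(e)))   [R3 at 3.1]
5. m(p(p(a)), p(p(e)), p(p(e)))  →  p(p(e))   [R3 at ε]

p(p(e))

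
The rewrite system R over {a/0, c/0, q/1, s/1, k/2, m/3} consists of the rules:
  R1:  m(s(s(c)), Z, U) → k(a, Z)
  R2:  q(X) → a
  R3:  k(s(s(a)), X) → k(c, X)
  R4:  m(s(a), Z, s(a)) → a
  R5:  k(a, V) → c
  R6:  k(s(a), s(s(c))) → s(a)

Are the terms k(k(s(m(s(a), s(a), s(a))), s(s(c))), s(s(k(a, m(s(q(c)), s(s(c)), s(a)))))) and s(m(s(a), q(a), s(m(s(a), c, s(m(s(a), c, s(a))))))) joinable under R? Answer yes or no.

yes — NF(t₁) = s(a), NF(t₂) = s(a)

Reduce t₁ = k(k(s(m(s(a), s(a), s(a))), s(s(c))), s(s(k(a, m(s(q(c)), s(s(c)), s(a)))))):
1. k(k(s(m(s(a), s(a), s(a))), s(s(c))), s(s(k(a, m(s(q(c)), s(s(c)), s(a))))))  →  k(k(s(a), s(s(c))), s(s(k(a, m(s(q(c)), s(s(c)), s(a))))))   [R4 at 1.1.1]
2. k(k(s(a), s(s(c))), s(s(k(a, m(s(q(c)), s(s(c)), s(a))))))  →  k(s(a), s(s(k(a, m(s(q(c)), s(s(c)), s(a))))))   [R6 at 1]
3. k(s(a), s(s(k(a, m(s(q(c)), s(s(c)), s(a))))))  →  k(s(a), s(s(c)))   [R5 at 2.1.1]
4. k(s(a), s(s(c)))  →  s(a)   [R6 at ε]

Reduce t₂ = s(m(s(a), q(a), s(m(s(a), c, s(m(s(a), c, s(a))))))):
1. s(m(s(a), q(a), s(m(s(a), c, s(m(s(a), c, s(a)))))))  →  s(m(s(a), a, s(m(s(a), c, s(m(s(a), c, s(a)))))))   [R2 at 1.2]
2. s(m(s(a), a, s(m(s(a), c, s(m(s(a), c, s(a)))))))  →  s(m(s(a), a, s(m(s(a), c, s(a)))))   [R4 at 1.3.1.3.1]
3. s(m(s(a), a, s(m(s(a), c, s(a)))))  →  s(m(s(a), a, s(a)))   [R4 at 1.3.1]
4. s(m(s(a), a, s(a)))  →  s(a)   [R4 at 1]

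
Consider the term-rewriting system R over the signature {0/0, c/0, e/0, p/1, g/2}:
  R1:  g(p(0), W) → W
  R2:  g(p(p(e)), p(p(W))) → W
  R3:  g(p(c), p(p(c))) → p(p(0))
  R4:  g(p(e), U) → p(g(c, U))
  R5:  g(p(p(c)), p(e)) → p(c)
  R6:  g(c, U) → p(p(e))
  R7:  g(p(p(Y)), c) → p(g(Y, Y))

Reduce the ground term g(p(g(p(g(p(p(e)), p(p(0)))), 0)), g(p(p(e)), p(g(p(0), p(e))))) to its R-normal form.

e

1. g(p(g(p(g(p(p(e)), p(p(0)))), 0)), g(p(p(e)), p(g(p(0), p(e)))))  →  g(p(g(p(0), 0)), g(p(p(e)), p(g(p(0), p(e)))))   [R2 at 1.1.1.1]
2. g(p(g(p(0), 0)), g(p(p(e)), p(g(p(0), p(e)))))  →  g(p(0), g(p(p(e)), p(g(p(0), p(e)))))   [R1 at 1.1]
3. g(p(0), g(p(p(e)), p(g(p(0), p(e)))))  →  g(p(p(e)), p(g(p(0), p(e))))   [R1 at ε]
4. g(p(p(e)), p(g(p(0), p(e))))  →  g(p(p(e)), p(p(e)))   [R1 at 2.1]
5. g(p(p(e)), p(p(e)))  →  e   [R2 at ε]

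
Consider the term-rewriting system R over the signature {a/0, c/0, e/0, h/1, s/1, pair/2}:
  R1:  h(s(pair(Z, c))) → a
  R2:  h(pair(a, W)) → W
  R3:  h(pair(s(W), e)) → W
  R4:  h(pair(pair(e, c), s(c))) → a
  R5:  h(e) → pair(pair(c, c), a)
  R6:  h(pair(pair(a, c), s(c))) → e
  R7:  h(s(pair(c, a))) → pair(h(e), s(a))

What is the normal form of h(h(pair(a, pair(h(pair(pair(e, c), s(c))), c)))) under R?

1. h(h(pair(a, pair(h(pair(pair(e, c), s(c))), c))))  →  h(pair(h(pair(pair(e, c), s(c))), c))   [R2 at 1]
2. h(pair(h(pair(pair(e, c), s(c))), c))  →  h(pair(a, c))   [R4 at 1.1]
3. h(pair(a, c))  →  c   [R2 at ε]

c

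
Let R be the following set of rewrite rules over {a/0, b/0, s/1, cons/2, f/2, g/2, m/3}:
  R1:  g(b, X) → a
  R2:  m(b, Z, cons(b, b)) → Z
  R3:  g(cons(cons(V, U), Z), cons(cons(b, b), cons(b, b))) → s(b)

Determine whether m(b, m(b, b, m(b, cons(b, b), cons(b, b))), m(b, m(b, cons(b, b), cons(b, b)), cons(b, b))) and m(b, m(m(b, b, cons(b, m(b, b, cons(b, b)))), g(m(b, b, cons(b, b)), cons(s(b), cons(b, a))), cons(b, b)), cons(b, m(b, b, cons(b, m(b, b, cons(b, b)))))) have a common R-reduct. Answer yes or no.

no — NF(t₁) = b, NF(t₂) = a

Reduce t₁ = m(b, m(b, b, m(b, cons(b, b), cons(b, b))), m(b, m(b, cons(b, b), cons(b, b)), cons(b, b))):
1. m(b, m(b, b, m(b, cons(b, b), cons(b, b))), m(b, m(b, cons(b, b), cons(b, b)), cons(b, b)))  →  m(b, m(b, b, cons(b, b)), m(b, m(b, cons(b, b), cons(b, b)), cons(b, b)))   [R2 at 2.3]
2. m(b, m(b, b, cons(b, b)), m(b, m(b, cons(b, b), cons(b, b)), cons(b, b)))  →  m(b, b, m(b, m(b, cons(b, b), cons(b, b)), cons(b, b)))   [R2 at 2]
3. m(b, b, m(b, m(b, cons(b, b), cons(b, b)), cons(b, b)))  →  m(b, b, m(b, cons(b, b), cons(b, b)))   [R2 at 3]
4. m(b, b, m(b, cons(b, b), cons(b, b)))  →  m(b, b, cons(b, b))   [R2 at 3]
5. m(b, b, cons(b, b))  →  b   [R2 at ε]

Reduce t₂ = m(b, m(m(b, b, cons(b, m(b, b, cons(b, b)))), g(m(b, b, cons(b, b)), cons(s(b), cons(b, a))), cons(b, b)), cons(b, m(b, b, cons(b, m(b, b, cons(b, b)))))):
1. m(b, m(m(b, b, cons(b, m(b, b, cons(b, b)))), g(m(b, b, cons(b, b)), cons(s(b), cons(b, a))), cons(b, b)), cons(b, m(b, b, cons(b, m(b, b, cons(b, b))))))  →  m(b, m(m(b, b, cons(b, b)), g(m(b, b, cons(b, b)), cons(s(b), cons(b, a))), cons(b, b)), cons(b, m(b, b, cons(b, m(b, b, cons(b, b))))))   [R2 at 2.1.3.2]
2. m(b, m(m(b, b, cons(b, b)), g(m(b, b, cons(b, b)), cons(s(b), cons(b, a))), cons(b, b)), cons(b, m(b, b, cons(b, m(b, b, cons(b, b))))))  →  m(b, m(b, g(m(b, b, cons(b, b)), cons(s(b), cons(b, a))), cons(b, b)), cons(b, m(b, b, cons(b, m(b, b, cons(b, b))))))   [R2 at 2.1]
3. m(b, m(b, g(m(b, b, cons(b, b)), cons(s(b), cons(b, a))), cons(b, b)), cons(b, m(b, b, cons(b, m(b, b, cons(b, b))))))  →  m(b, g(m(b, b, cons(b, b)), cons(s(b), cons(b, a))), cons(b, m(b, b, cons(b, m(b, b, cons(b, b))))))   [R2 at 2]
4. m(b, g(m(b, b, cons(b, b)), cons(s(b), cons(b, a))), cons(b, m(b, b, cons(b, m(b, b, cons(b, b))))))  →  m(b, g(b, cons(s(b), cons(b, a))), cons(b, m(b, b, cons(b, m(b, b, cons(b, b))))))   [R2 at 2.1]
5. m(b, g(b, cons(s(b), cons(b, a))), cons(b, m(b, b, cons(b, m(b, b, cons(b, b))))))  →  m(b, a, cons(b, m(b, b, cons(b, m(b, b, cons(b, b))))))   [R1 at 2]
6. m(b, a, cons(b, m(b, b, cons(b, m(b, b, cons(b, b))))))  →  m(b, a, cons(b, m(b, b, cons(b, b))))   [R2 at 3.2.3.2]
7. m(b, a, cons(b, m(b, b, cons(b, b))))  →  m(b, a, cons(b, b))   [R2 at 3.2]
8. m(b, a, cons(b, b))  →  a   [R2 at ε]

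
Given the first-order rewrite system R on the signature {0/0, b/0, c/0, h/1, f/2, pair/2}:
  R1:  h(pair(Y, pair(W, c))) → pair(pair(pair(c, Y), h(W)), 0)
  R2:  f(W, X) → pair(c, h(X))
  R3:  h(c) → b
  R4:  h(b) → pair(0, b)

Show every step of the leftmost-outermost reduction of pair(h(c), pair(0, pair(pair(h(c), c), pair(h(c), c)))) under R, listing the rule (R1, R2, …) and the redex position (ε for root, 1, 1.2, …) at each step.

1. pair(h(c), pair(0, pair(pair(h(c), c), pair(h(c), c))))  →  pair(b, pair(0, pair(pair(h(c), c), pair(h(c), c))))   [R3 at 1]
2. pair(b, pair(0, pair(pair(h(c), c), pair(h(c), c))))  →  pair(b, pair(0, pair(pair(b, c), pair(h(c), c))))   [R3 at 2.2.1.1]
3. pair(b, pair(0, pair(pair(b, c), pair(h(c), c))))  →  pair(b, pair(0, pair(pair(b, c), pair(b, c))))   [R3 at 2.2.2.1]

pair(b, pair(0, pair(pair(b, c), pair(b, c))))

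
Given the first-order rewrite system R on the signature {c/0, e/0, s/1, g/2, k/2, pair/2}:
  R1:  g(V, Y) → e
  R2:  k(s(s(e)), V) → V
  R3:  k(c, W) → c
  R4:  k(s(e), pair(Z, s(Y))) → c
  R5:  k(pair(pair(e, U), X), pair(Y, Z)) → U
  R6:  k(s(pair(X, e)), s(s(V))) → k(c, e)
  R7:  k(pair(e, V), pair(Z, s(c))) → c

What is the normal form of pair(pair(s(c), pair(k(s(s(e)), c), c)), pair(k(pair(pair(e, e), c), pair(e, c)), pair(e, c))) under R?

1. pair(pair(s(c), pair(k(s(s(e)), c), c)), pair(k(pair(pair(e, e), c), pair(e, c)), pair(e, c)))  →  pair(pair(s(c), pair(c, c)), pair(k(pair(pair(e, e), c), pair(e, c)), pair(e, c)))   [R2 at 1.2.1]
2. pair(pair(s(c), pair(c, c)), pair(k(pair(pair(e, e), c), pair(e, c)), pair(e, c)))  →  pair(pair(s(c), pair(c, c)), pair(e, pair(e, c)))   [R5 at 2.1]

pair(pair(s(c), pair(c, c)), pair(e, pair(e, c)))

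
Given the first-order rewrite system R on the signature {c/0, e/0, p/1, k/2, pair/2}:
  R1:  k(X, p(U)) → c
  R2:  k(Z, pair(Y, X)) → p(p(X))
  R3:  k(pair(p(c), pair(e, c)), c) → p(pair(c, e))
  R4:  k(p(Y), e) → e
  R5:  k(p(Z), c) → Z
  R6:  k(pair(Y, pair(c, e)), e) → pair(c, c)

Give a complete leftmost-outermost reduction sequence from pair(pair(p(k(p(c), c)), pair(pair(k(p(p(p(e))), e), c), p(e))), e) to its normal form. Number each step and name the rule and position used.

pair(pair(p(c), pair(pair(e, c), p(e))), e)

1. pair(pair(p(k(p(c), c)), pair(pair(k(p(p(p(e))), e), c), p(e))), e)  →  pair(pair(p(c), pair(pair(k(p(p(p(e))), e), c), p(e))), e)   [R5 at 1.1.1]
2. pair(pair(p(c), pair(pair(k(p(p(p(e))), e), c), p(e))), e)  →  pair(pair(p(c), pair(pair(e, c), p(e))), e)   [R4 at 1.2.1.1]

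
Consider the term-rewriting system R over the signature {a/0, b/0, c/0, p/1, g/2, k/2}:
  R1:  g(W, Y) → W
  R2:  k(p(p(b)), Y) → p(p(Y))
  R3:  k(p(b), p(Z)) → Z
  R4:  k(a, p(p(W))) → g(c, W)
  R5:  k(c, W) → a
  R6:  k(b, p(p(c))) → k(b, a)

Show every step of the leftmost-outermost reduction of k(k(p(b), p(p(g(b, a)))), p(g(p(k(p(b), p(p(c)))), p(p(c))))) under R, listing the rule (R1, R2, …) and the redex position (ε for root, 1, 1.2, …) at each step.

p(p(c))

1. k(k(p(b), p(p(g(b, a)))), p(g(p(k(p(b), p(p(c)))), p(p(c)))))  →  k(p(g(b, a)), p(g(p(k(p(b), p(p(c)))), p(p(c)))))   [R3 at 1]
2. k(p(g(b, a)), p(g(p(k(p(b), p(p(c)))), p(p(c)))))  →  k(p(b), p(g(p(k(p(b), p(p(c)))), p(p(c)))))   [R1 at 1.1]
3. k(p(b), p(g(p(k(p(b), p(p(c)))), p(p(c)))))  →  g(p(k(p(b), p(p(c)))), p(p(c)))   [R3 at ε]
4. g(p(k(p(b), p(p(c)))), p(p(c)))  →  p(k(p(b), p(p(c))))   [R1 at ε]
5. p(k(p(b), p(p(c))))  →  p(p(c))   [R3 at 1]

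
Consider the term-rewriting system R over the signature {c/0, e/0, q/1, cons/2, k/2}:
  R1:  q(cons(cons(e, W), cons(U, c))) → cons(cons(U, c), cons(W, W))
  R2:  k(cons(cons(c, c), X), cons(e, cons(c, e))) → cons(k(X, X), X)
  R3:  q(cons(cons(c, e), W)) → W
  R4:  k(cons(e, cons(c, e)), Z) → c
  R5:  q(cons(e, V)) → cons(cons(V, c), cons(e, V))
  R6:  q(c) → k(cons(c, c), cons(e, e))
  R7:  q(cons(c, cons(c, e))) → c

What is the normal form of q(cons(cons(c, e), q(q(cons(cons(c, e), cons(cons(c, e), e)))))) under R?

1. q(cons(cons(c, e), q(q(cons(cons(c, e), cons(cons(c, e), e))))))  →  q(q(cons(cons(c, e), cons(cons(c, e), e))))   [R3 at ε]
2. q(q(cons(cons(c, e), cons(cons(c, e), e))))  →  q(cons(cons(c, e), e))   [R3 at 1]
3. q(cons(cons(c, e), e))  →  e   [R3 at ε]

e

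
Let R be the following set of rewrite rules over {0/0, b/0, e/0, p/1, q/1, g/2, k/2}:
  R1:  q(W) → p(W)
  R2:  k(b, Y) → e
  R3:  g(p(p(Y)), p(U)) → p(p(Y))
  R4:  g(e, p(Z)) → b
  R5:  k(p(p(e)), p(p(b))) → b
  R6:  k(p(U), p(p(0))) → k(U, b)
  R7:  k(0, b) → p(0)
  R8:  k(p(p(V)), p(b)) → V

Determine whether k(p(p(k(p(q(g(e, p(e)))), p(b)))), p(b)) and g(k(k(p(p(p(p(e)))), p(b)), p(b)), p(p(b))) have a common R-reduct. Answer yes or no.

yes — NF(t₁) = b, NF(t₂) = b

Reduce t₁ = k(p(p(k(p(q(g(e, p(e)))), p(b)))), p(b)):
1. k(p(p(k(p(q(g(e, p(e)))), p(b)))), p(b))  →  k(p(q(g(e, p(e)))), p(b))   [R8 at ε]
2. k(p(q(g(e, p(e)))), p(b))  →  k(p(p(g(e, p(e)))), p(b))   [R1 at 1.1]
3. k(p(p(g(e, p(e)))), p(b))  →  g(e, p(e))   [R8 at ε]
4. g(e, p(e))  →  b   [R4 at ε]

Reduce t₂ = g(k(k(p(p(p(p(e)))), p(b)), p(b)), p(p(b))):
1. g(k(k(p(p(p(p(e)))), p(b)), p(b)), p(p(b)))  →  g(k(p(p(e)), p(b)), p(p(b)))   [R8 at 1.1]
2. g(k(p(p(e)), p(b)), p(p(b)))  →  g(e, p(p(b)))   [R8 at 1]
3. g(e, p(p(b)))  →  b   [R4 at ε]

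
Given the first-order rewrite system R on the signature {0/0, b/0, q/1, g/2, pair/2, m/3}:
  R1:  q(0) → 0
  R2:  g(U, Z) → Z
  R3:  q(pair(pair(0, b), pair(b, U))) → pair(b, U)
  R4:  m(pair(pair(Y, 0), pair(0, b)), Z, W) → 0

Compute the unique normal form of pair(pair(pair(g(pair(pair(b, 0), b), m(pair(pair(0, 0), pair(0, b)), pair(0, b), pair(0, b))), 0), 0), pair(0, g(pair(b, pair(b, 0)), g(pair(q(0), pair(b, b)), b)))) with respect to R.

1. pair(pair(pair(g(pair(pair(b, 0), b), m(pair(pair(0, 0), pair(0, b)), pair(0, b), pair(0, b))), 0), 0), pair(0, g(pair(b, pair(b, 0)), g(pair(q(0), pair(b, b)), b))))  →  pair(pair(pair(m(pair(pair(0, 0), pair(0, b)), pair(0, b), pair(0, b)), 0), 0), pair(0, g(pair(b, pair(b, 0)), g(pair(q(0), pair(b, b)), b))))   [R2 at 1.1.1]
2. pair(pair(pair(m(pair(pair(0, 0), pair(0, b)), pair(0, b), pair(0, b)), 0), 0), pair(0, g(pair(b, pair(b, 0)), g(pair(q(0), pair(b, b)), b))))  →  pair(pair(pair(0, 0), 0), pair(0, g(pair(b, pair(b, 0)), g(pair(q(0), pair(b, b)), b))))   [R4 at 1.1.1]
3. pair(pair(pair(0, 0), 0), pair(0, g(pair(b, pair(b, 0)), g(pair(q(0), pair(b, b)), b))))  →  pair(pair(pair(0, 0), 0), pair(0, g(pair(q(0), pair(b, b)), b)))   [R2 at 2.2]
4. pair(pair(pair(0, 0), 0), pair(0, g(pair(q(0), pair(b, b)), b)))  →  pair(pair(pair(0, 0), 0), pair(0, b))   [R2 at 2.2]

pair(pair(pair(0, 0), 0), pair(0, b))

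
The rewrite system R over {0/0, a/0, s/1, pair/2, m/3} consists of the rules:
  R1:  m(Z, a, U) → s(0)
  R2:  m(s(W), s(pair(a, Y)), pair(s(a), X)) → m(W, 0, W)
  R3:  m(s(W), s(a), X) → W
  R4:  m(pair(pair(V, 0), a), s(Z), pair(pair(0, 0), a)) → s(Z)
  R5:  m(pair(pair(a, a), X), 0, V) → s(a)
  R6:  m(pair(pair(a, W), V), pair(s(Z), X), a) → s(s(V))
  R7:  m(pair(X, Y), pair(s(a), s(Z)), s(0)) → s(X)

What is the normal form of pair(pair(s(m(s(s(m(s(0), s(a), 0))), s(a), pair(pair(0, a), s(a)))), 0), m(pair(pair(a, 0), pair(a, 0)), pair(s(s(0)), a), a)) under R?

1. pair(pair(s(m(s(s(m(s(0), s(a), 0))), s(a), pair(pair(0, a), s(a)))), 0), m(pair(pair(a, 0), pair(a, 0)), pair(s(s(0)), a), a))  →  pair(pair(s(s(m(s(0), s(a), 0))), 0), m(pair(pair(a, 0), pair(a, 0)), pair(s(s(0)), a), a))   [R3 at 1.1.1]
2. pair(pair(s(s(m(s(0), s(a), 0))), 0), m(pair(pair(a, 0), pair(a, 0)), pair(s(s(0)), a), a))  →  pair(pair(s(s(0)), 0), m(pair(pair(a, 0), pair(a, 0)), pair(s(s(0)), a), a))   [R3 at 1.1.1.1]
3. pair(pair(s(s(0)), 0), m(pair(pair(a, 0), pair(a, 0)), pair(s(s(0)), a), a))  →  pair(pair(s(s(0)), 0), s(s(pair(a, 0))))   [R6 at 2]

pair(pair(s(s(0)), 0), s(s(pair(a, 0))))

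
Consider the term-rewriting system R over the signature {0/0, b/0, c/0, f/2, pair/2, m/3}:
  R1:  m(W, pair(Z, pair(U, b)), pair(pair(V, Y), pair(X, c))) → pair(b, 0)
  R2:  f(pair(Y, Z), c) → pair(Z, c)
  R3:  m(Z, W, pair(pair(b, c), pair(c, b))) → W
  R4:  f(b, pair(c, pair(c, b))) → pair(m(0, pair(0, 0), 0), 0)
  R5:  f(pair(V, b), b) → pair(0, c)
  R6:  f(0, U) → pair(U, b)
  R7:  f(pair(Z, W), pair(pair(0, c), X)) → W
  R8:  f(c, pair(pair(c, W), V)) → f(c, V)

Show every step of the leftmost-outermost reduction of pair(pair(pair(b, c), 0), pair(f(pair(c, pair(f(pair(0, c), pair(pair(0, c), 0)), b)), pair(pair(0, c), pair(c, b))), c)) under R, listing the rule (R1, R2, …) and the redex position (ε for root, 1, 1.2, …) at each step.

1. pair(pair(pair(b, c), 0), pair(f(pair(c, pair(f(pair(0, c), pair(pair(0, c), 0)), b)), pair(pair(0, c), pair(c, b))), c))  →  pair(pair(pair(b, c), 0), pair(pair(f(pair(0, c), pair(pair(0, c), 0)), b), c))   [R7 at 2.1]
2. pair(pair(pair(b, c), 0), pair(pair(f(pair(0, c), pair(pair(0, c), 0)), b), c))  →  pair(pair(pair(b, c), 0), pair(pair(c, b), c))   [R7 at 2.1.1]

pair(pair(pair(b, c), 0), pair(pair(c, b), c))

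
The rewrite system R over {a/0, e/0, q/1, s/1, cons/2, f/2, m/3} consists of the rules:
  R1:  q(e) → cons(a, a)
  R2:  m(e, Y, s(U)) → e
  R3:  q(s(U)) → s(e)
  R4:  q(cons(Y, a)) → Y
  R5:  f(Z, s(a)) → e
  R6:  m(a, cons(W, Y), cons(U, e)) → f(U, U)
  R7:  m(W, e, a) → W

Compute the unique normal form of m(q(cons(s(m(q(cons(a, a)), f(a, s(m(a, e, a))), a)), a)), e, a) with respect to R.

1. m(q(cons(s(m(q(cons(a, a)), f(a, s(m(a, e, a))), a)), a)), e, a)  →  q(cons(s(m(q(cons(a, a)), f(a, s(m(a, e, a))), a)), a))   [R7 at ε]
2. q(cons(s(m(q(cons(a, a)), f(a, s(m(a, e, a))), a)), a))  →  s(m(q(cons(a, a)), f(a, s(m(a, e, a))), a))   [R4 at ε]
3. s(m(q(cons(a, a)), f(a, s(m(a, e, a))), a))  →  s(m(a, f(a, s(m(a, e, a))), a))   [R4 at 1.1]
4. s(m(a, f(a, s(m(a, e, a))), a))  →  s(m(a, f(a, s(a)), a))   [R7 at 1.2.2.1]
5. s(m(a, f(a, s(a)), a))  →  s(m(a, e, a))   [R5 at 1.2]
6. s(m(a, e, a))  →  s(a)   [R7 at 1]

s(a)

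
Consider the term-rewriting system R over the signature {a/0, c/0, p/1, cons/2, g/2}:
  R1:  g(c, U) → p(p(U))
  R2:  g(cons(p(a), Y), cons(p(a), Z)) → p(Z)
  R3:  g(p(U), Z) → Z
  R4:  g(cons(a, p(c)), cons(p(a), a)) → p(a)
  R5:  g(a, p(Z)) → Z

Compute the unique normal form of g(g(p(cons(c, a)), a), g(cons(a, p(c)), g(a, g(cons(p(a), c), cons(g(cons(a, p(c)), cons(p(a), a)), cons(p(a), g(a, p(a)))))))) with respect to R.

1. g(g(p(cons(c, a)), a), g(cons(a, p(c)), g(a, g(cons(p(a), c), cons(g(cons(a, p(c)), cons(p(a), a)), cons(p(a), g(a, p(a))))))))  →  g(a, g(cons(a, p(c)), g(a, g(cons(p(a), c), cons(g(cons(a, p(c)), cons(p(a), a)), cons(p(a), g(a, p(a))))))))   [R3 at 1]
2. g(a, g(cons(a, p(c)), g(a, g(cons(p(a), c), cons(g(cons(a, p(c)), cons(p(a), a)), cons(p(a), g(a, p(a))))))))  →  g(a, g(cons(a, p(c)), g(a, g(cons(p(a), c), cons(p(a), cons(p(a), g(a, p(a))))))))   [R4 at 2.2.2.2.1]
3. g(a, g(cons(a, p(c)), g(a, g(cons(p(a), c), cons(p(a), cons(p(a), g(a, p(a))))))))  →  g(a, g(cons(a, p(c)), g(a, p(cons(p(a), g(a, p(a)))))))   [R2 at 2.2.2]
4. g(a, g(cons(a, p(c)), g(a, p(cons(p(a), g(a, p(a)))))))  →  g(a, g(cons(a, p(c)), cons(p(a), g(a, p(a)))))   [R5 at 2.2]
5. g(a, g(cons(a, p(c)), cons(p(a), g(a, p(a)))))  →  g(a, g(cons(a, p(c)), cons(p(a), a)))   [R5 at 2.2.2]
6. g(a, g(cons(a, p(c)), cons(p(a), a)))  →  g(a, p(a))   [R4 at 2]
7. g(a, p(a))  →  a   [R5 at ε]

a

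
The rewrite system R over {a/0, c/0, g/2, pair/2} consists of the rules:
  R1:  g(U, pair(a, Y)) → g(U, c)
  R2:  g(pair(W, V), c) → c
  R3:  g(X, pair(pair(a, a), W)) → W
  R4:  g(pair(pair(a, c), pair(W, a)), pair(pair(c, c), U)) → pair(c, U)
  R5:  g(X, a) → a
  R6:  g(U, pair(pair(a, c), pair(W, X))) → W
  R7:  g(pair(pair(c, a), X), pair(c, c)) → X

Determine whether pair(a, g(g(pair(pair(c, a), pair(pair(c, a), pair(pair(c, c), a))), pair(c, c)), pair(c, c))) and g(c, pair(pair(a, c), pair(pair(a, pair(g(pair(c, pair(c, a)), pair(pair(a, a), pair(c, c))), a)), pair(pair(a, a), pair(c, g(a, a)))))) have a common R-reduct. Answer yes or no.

Reduce t₁ = pair(a, g(g(pair(pair(c, a), pair(pair(c, a), pair(pair(c, c), a))), pair(c, c)), pair(c, c))):
1. pair(a, g(g(pair(pair(c, a), pair(pair(c, a), pair(pair(c, c), a))), pair(c, c)), pair(c, c)))  →  pair(a, g(pair(pair(c, a), pair(pair(c, c), a)), pair(c, c)))   [R7 at 2.1]
2. pair(a, g(pair(pair(c, a), pair(pair(c, c), a)), pair(c, c)))  →  pair(a, pair(pair(c, c), a))   [R7 at 2]

Reduce t₂ = g(c, pair(pair(a, c), pair(pair(a, pair(g(pair(c, pair(c, a)), pair(pair(a, a), pair(c, c))), a)), pair(pair(a, a), pair(c, g(a, a)))))):
1. g(c, pair(pair(a, c), pair(pair(a, pair(g(pair(c, pair(c, a)), pair(pair(a, a), pair(c, c))), a)), pair(pair(a, a), pair(c, g(a, a))))))  →  pair(a, pair(g(pair(c, pair(c, a)), pair(pair(a, a), pair(c, c))), a))   [R6 at ε]
2. pair(a, pair(g(pair(c, pair(c, a)), pair(pair(a, a), pair(c, c))), a))  →  pair(a, pair(pair(c, c), a))   [R3 at 2.1]

yes — NF(t₁) = pair(a, pair(pair(c, c), a)), NF(t₂) = pair(a, pair(pair(c, c), a))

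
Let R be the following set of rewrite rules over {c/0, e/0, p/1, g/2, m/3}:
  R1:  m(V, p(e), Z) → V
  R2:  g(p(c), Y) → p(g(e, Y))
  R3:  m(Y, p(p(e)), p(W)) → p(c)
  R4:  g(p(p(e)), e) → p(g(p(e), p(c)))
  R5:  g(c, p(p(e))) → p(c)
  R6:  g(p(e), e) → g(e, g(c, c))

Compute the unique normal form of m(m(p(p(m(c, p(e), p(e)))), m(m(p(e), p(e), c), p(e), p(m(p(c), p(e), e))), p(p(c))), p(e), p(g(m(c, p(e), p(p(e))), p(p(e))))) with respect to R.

1. m(m(p(p(m(c, p(e), p(e)))), m(m(p(e), p(e), c), p(e), p(m(p(c), p(e), e))), p(p(c))), p(e), p(g(m(c, p(e), p(p(e))), p(p(e)))))  →  m(p(p(m(c, p(e), p(e)))), m(m(p(e), p(e), c), p(e), p(m(p(c), p(e), e))), p(p(c)))   [R1 at ε]
2. m(p(p(m(c, p(e), p(e)))), m(m(p(e), p(e), c), p(e), p(m(p(c), p(e), e))), p(p(c)))  →  m(p(p(c)), m(m(p(e), p(e), c), p(e), p(m(p(c), p(e), e))), p(p(c)))   [R1 at 1.1.1]
3. m(p(p(c)), m(m(p(e), p(e), c), p(e), p(m(p(c), p(e), e))), p(p(c)))  →  m(p(p(c)), m(p(e), p(e), c), p(p(c)))   [R1 at 2]
4. m(p(p(c)), m(p(e), p(e), c), p(p(c)))  →  m(p(p(c)), p(e), p(p(c)))   [R1 at 2]
5. m(p(p(c)), p(e), p(p(c)))  →  p(p(c))   [R1 at ε]

p(p(c))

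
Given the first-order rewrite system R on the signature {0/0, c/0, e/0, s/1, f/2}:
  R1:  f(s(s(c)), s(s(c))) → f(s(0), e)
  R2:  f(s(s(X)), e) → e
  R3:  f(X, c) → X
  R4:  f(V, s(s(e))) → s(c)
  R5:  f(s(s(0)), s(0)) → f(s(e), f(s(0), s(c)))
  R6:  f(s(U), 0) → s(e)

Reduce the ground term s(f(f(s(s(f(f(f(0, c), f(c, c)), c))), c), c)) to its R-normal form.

1. s(f(f(s(s(f(f(f(0, c), f(c, c)), c))), c), c))  →  s(f(s(s(f(f(f(0, c), f(c, c)), c))), c))   [R3 at 1]
2. s(f(s(s(f(f(f(0, c), f(c, c)), c))), c))  →  s(s(s(f(f(f(0, c), f(c, c)), c))))   [R3 at 1]
3. s(s(s(f(f(f(0, c), f(c, c)), c))))  →  s(s(s(f(f(0, c), f(c, c)))))   [R3 at 1.1.1]
4. s(s(s(f(f(0, c), f(c, c)))))  →  s(s(s(f(0, f(c, c)))))   [R3 at 1.1.1.1]
5. s(s(s(f(0, f(c, c)))))  →  s(s(s(f(0, c))))   [R3 at 1.1.1.2]
6. s(s(s(f(0, c))))  →  s(s(s(0)))   [R3 at 1.1.1]

s(s(s(0)))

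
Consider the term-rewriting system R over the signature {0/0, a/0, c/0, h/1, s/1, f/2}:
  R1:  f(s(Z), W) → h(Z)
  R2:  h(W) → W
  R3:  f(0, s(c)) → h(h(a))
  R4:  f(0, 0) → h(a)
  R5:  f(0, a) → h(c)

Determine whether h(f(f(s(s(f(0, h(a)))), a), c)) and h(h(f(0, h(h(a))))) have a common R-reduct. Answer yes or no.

Reduce t₁ = h(f(f(s(s(f(0, h(a)))), a), c)):
1. h(f(f(s(s(f(0, h(a)))), a), c))  →  f(f(s(s(f(0, h(a)))), a), c)   [R2 at ε]
2. f(f(s(s(f(0, h(a)))), a), c)  →  f(h(s(f(0, h(a)))), c)   [R1 at 1]
3. f(h(s(f(0, h(a)))), c)  →  f(s(f(0, h(a))), c)   [R2 at 1]
4. f(s(f(0, h(a))), c)  →  h(f(0, h(a)))   [R1 at ε]
5. h(f(0, h(a)))  →  f(0, h(a))   [R2 at ε]
6. f(0, h(a))  →  f(0, a)   [R2 at 2]
7. f(0, a)  →  h(c)   [R5 at ε]
8. h(c)  →  c   [R2 at ε]

Reduce t₂ = h(h(f(0, h(h(a))))):
1. h(h(f(0, h(h(a)))))  →  h(f(0, h(h(a))))   [R2 at ε]
2. h(f(0, h(h(a))))  →  f(0, h(h(a)))   [R2 at ε]
3. f(0, h(h(a)))  →  f(0, h(a))   [R2 at 2]
4. f(0, h(a))  →  f(0, a)   [R2 at 2]
5. f(0, a)  →  h(c)   [R5 at ε]
6. h(c)  →  c   [R2 at ε]

yes — NF(t₁) = c, NF(t₂) = c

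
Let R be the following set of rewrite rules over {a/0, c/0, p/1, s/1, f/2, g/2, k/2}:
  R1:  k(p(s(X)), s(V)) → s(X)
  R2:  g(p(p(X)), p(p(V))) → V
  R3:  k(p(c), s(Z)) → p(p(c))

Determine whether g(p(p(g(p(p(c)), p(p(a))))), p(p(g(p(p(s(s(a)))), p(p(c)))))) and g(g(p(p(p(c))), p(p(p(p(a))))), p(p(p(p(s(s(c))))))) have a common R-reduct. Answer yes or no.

no — NF(t₁) = c, NF(t₂) = p(p(s(s(c))))

Reduce t₁ = g(p(p(g(p(p(c)), p(p(a))))), p(p(g(p(p(s(s(a)))), p(p(c)))))):
1. g(p(p(g(p(p(c)), p(p(a))))), p(p(g(p(p(s(s(a)))), p(p(c))))))  →  g(p(p(s(s(a)))), p(p(c)))   [R2 at ε]
2. g(p(p(s(s(a)))), p(p(c)))  →  c   [R2 at ε]

Reduce t₂ = g(g(p(p(p(c))), p(p(p(p(a))))), p(p(p(p(s(s(c))))))):
1. g(g(p(p(p(c))), p(p(p(p(a))))), p(p(p(p(s(s(c)))))))  →  g(p(p(a)), p(p(p(p(s(s(c)))))))   [R2 at 1]
2. g(p(p(a)), p(p(p(p(s(s(c)))))))  →  p(p(s(s(c))))   [R2 at ε]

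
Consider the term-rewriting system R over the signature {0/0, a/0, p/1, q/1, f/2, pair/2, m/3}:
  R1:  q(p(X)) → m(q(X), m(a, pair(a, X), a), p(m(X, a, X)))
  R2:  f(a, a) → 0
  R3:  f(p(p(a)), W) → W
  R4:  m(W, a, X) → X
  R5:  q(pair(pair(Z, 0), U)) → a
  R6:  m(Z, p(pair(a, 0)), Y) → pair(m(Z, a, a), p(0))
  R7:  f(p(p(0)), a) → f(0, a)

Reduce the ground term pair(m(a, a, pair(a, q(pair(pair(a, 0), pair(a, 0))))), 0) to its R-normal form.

pair(pair(a, a), 0)

1. pair(m(a, a, pair(a, q(pair(pair(a, 0), pair(a, 0))))), 0)  →  pair(pair(a, q(pair(pair(a, 0), pair(a, 0)))), 0)   [R4 at 1]
2. pair(pair(a, q(pair(pair(a, 0), pair(a, 0)))), 0)  →  pair(pair(a, a), 0)   [R5 at 1.2]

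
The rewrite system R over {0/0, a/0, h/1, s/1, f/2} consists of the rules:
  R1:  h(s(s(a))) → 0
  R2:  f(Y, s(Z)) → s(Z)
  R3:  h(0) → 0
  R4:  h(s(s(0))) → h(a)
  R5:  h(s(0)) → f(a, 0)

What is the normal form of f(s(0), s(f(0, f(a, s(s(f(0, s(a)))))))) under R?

s(s(s(s(a))))

1. f(s(0), s(f(0, f(a, s(s(f(0, s(a))))))))  →  s(f(0, f(a, s(s(f(0, s(a)))))))   [R2 at ε]
2. s(f(0, f(a, s(s(f(0, s(a)))))))  →  s(f(0, s(s(f(0, s(a))))))   [R2 at 1.2]
3. s(f(0, s(s(f(0, s(a))))))  →  s(s(s(f(0, s(a)))))   [R2 at 1]
4. s(s(s(f(0, s(a)))))  →  s(s(s(s(a))))   [R2 at 1.1.1]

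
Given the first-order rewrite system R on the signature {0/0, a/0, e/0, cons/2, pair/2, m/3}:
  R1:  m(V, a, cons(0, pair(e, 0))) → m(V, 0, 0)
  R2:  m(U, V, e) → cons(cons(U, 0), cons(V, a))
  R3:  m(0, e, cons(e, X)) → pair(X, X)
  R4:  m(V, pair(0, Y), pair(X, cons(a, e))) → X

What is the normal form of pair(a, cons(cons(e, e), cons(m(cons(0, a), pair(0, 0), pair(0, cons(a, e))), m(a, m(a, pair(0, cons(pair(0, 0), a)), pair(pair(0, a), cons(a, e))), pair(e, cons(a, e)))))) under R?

pair(a, cons(cons(e, e), cons(0, e)))

1. pair(a, cons(cons(e, e), cons(m(cons(0, a), pair(0, 0), pair(0, cons(a, e))), m(a, m(a, pair(0, cons(pair(0, 0), a)), pair(pair(0, a), cons(a, e))), pair(e, cons(a, e))))))  →  pair(a, cons(cons(e, e), cons(0, m(a, m(a, pair(0, cons(pair(0, 0), a)), pair(pair(0, a), cons(a, e))), pair(e, cons(a, e))))))   [R4 at 2.2.1]
2. pair(a, cons(cons(e, e), cons(0, m(a, m(a, pair(0, cons(pair(0, 0), a)), pair(pair(0, a), cons(a, e))), pair(e, cons(a, e))))))  →  pair(a, cons(cons(e, e), cons(0, m(a, pair(0, a), pair(e, cons(a, e))))))   [R4 at 2.2.2.2]
3. pair(a, cons(cons(e, e), cons(0, m(a, pair(0, a), pair(e, cons(a, e))))))  →  pair(a, cons(cons(e, e), cons(0, e)))   [R4 at 2.2.2]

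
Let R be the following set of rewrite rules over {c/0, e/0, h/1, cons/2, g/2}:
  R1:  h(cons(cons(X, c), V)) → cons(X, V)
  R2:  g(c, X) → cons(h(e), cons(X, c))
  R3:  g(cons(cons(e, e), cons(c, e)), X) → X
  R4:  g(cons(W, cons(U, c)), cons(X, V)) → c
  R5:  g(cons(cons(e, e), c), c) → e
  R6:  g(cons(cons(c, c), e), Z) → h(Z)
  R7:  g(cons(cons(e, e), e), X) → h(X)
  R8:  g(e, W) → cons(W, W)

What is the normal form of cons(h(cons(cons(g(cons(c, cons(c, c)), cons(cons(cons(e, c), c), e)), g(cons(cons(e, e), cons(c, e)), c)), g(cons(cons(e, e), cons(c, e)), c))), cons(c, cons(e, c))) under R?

cons(cons(c, c), cons(c, cons(e, c)))

1. cons(h(cons(cons(g(cons(c, cons(c, c)), cons(cons(cons(e, c), c), e)), g(cons(cons(e, e), cons(c, e)), c)), g(cons(cons(e, e), cons(c, e)), c))), cons(c, cons(e, c)))  →  cons(h(cons(cons(c, g(cons(cons(e, e), cons(c, e)), c)), g(cons(cons(e, e), cons(c, e)), c))), cons(c, cons(e, c)))   [R4 at 1.1.1.1]
2. cons(h(cons(cons(c, g(cons(cons(e, e), cons(c, e)), c)), g(cons(cons(e, e), cons(c, e)), c))), cons(c, cons(e, c)))  →  cons(h(cons(cons(c, c), g(cons(cons(e, e), cons(c, e)), c))), cons(c, cons(e, c)))   [R3 at 1.1.1.2]
3. cons(h(cons(cons(c, c), g(cons(cons(e, e), cons(c, e)), c))), cons(c, cons(e, c)))  →  cons(cons(c, g(cons(cons(e, e), cons(c, e)), c)), cons(c, cons(e, c)))   [R1 at 1]
4. cons(cons(c, g(cons(cons(e, e), cons(c, e)), c)), cons(c, cons(e, c)))  →  cons(cons(c, c), cons(c, cons(e, c)))   [R3 at 1.2]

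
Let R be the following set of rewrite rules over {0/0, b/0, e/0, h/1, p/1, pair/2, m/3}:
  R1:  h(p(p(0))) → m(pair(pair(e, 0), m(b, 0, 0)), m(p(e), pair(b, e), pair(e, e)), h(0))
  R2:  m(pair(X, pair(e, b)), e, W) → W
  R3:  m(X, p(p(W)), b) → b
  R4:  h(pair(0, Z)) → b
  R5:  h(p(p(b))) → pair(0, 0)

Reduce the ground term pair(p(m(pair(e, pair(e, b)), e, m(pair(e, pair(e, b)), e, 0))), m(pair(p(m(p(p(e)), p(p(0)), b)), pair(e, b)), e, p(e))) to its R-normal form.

1. pair(p(m(pair(e, pair(e, b)), e, m(pair(e, pair(e, b)), e, 0))), m(pair(p(m(p(p(e)), p(p(0)), b)), pair(e, b)), e, p(e)))  →  pair(p(m(pair(e, pair(e, b)), e, 0)), m(pair(p(m(p(p(e)), p(p(0)), b)), pair(e, b)), e, p(e)))   [R2 at 1.1]
2. pair(p(m(pair(e, pair(e, b)), e, 0)), m(pair(p(m(p(p(e)), p(p(0)), b)), pair(e, b)), e, p(e)))  →  pair(p(0), m(pair(p(m(p(p(e)), p(p(0)), b)), pair(e, b)), e, p(e)))   [R2 at 1.1]
3. pair(p(0), m(pair(p(m(p(p(e)), p(p(0)), b)), pair(e, b)), e, p(e)))  →  pair(p(0), p(e))   [R2 at 2]

pair(p(0), p(e))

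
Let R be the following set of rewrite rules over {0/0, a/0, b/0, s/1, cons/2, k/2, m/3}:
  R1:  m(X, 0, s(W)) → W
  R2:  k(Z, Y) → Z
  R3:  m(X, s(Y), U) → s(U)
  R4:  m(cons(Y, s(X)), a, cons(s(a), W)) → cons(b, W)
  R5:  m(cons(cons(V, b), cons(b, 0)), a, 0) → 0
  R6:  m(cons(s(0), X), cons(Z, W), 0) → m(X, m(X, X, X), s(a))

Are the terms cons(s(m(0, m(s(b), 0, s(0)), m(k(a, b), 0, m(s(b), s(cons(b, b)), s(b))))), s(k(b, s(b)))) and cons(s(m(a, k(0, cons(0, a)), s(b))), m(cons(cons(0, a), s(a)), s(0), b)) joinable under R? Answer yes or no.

yes — NF(t₁) = cons(s(b), s(b)), NF(t₂) = cons(s(b), s(b))

Reduce t₁ = cons(s(m(0, m(s(b), 0, s(0)), m(k(a, b), 0, m(s(b), s(cons(b, b)), s(b))))), s(k(b, s(b)))):
1. cons(s(m(0, m(s(b), 0, s(0)), m(k(a, b), 0, m(s(b), s(cons(b, b)), s(b))))), s(k(b, s(b))))  →  cons(s(m(0, 0, m(k(a, b), 0, m(s(b), s(cons(b, b)), s(b))))), s(k(b, s(b))))   [R1 at 1.1.2]
2. cons(s(m(0, 0, m(k(a, b), 0, m(s(b), s(cons(b, b)), s(b))))), s(k(b, s(b))))  →  cons(s(m(0, 0, m(a, 0, m(s(b), s(cons(b, b)), s(b))))), s(k(b, s(b))))   [R2 at 1.1.3.1]
3. cons(s(m(0, 0, m(a, 0, m(s(b), s(cons(b, b)), s(b))))), s(k(b, s(b))))  →  cons(s(m(0, 0, m(a, 0, s(s(b))))), s(k(b, s(b))))   [R3 at 1.1.3.3]
4. cons(s(m(0, 0, m(a, 0, s(s(b))))), s(k(b, s(b))))  →  cons(s(m(0, 0, s(b))), s(k(b, s(b))))   [R1 at 1.1.3]
5. cons(s(m(0, 0, s(b))), s(k(b, s(b))))  →  cons(s(b), s(k(b, s(b))))   [R1 at 1.1]
6. cons(s(b), s(k(b, s(b))))  →  cons(s(b), s(b))   [R2 at 2.1]

Reduce t₂ = cons(s(m(a, k(0, cons(0, a)), s(b))), m(cons(cons(0, a), s(a)), s(0), b)):
1. cons(s(m(a, k(0, cons(0, a)), s(b))), m(cons(cons(0, a), s(a)), s(0), b))  →  cons(s(m(a, 0, s(b))), m(cons(cons(0, a), s(a)), s(0), b))   [R2 at 1.1.2]
2. cons(s(m(a, 0, s(b))), m(cons(cons(0, a), s(a)), s(0), b))  →  cons(s(b), m(cons(cons(0, a), s(a)), s(0), b))   [R1 at 1.1]
3. cons(s(b), m(cons(cons(0, a), s(a)), s(0), b))  →  cons(s(b), s(b))   [R3 at 2]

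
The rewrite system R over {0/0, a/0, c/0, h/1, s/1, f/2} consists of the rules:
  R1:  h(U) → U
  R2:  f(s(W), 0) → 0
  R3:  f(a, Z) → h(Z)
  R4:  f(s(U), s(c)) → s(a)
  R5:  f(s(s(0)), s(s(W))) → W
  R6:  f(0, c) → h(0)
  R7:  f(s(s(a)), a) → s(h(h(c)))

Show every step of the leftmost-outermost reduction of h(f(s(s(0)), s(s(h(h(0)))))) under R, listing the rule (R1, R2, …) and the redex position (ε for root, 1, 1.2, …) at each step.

1. h(f(s(s(0)), s(s(h(h(0))))))  →  f(s(s(0)), s(s(h(h(0)))))   [R1 at ε]
2. f(s(s(0)), s(s(h(h(0)))))  →  h(h(0))   [R5 at ε]
3. h(h(0))  →  h(0)   [R1 at ε]
4. h(0)  →  0   [R1 at ε]

0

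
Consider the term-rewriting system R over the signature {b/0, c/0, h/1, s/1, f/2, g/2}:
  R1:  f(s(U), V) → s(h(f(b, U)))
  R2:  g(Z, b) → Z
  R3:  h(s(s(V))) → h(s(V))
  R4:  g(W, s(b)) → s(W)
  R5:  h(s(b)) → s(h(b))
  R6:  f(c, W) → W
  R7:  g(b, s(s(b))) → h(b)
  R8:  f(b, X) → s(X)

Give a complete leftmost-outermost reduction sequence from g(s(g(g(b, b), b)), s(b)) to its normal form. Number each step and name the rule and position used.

1. g(s(g(g(b, b), b)), s(b))  →  s(s(g(g(b, b), b)))   [R4 at ε]
2. s(s(g(g(b, b), b)))  →  s(s(g(b, b)))   [R2 at 1.1]
3. s(s(g(b, b)))  →  s(s(b))   [R2 at 1.1]

s(s(b))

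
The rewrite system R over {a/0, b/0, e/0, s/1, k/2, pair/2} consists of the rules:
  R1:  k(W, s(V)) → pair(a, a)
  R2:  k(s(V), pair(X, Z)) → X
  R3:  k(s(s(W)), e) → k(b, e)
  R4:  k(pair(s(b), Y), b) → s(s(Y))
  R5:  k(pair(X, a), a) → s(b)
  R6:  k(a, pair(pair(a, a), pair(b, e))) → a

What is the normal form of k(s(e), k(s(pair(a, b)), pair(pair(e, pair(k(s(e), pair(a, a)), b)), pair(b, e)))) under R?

e

1. k(s(e), k(s(pair(a, b)), pair(pair(e, pair(k(s(e), pair(a, a)), b)), pair(b, e))))  →  k(s(e), pair(e, pair(k(s(e), pair(a, a)), b)))   [R2 at 2]
2. k(s(e), pair(e, pair(k(s(e), pair(a, a)), b)))  →  e   [R2 at ε]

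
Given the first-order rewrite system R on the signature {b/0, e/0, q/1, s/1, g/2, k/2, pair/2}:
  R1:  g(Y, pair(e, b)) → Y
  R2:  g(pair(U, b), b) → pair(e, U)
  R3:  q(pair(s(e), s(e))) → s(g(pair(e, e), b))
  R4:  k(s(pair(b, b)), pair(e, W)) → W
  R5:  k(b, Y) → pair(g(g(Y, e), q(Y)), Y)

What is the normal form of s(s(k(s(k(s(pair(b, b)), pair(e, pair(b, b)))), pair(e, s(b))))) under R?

s(s(s(b)))

1. s(s(k(s(k(s(pair(b, b)), pair(e, pair(b, b)))), pair(e, s(b)))))  →  s(s(k(s(pair(b, b)), pair(e, s(b)))))   [R4 at 1.1.1.1]
2. s(s(k(s(pair(b, b)), pair(e, s(b)))))  →  s(s(s(b)))   [R4 at 1.1]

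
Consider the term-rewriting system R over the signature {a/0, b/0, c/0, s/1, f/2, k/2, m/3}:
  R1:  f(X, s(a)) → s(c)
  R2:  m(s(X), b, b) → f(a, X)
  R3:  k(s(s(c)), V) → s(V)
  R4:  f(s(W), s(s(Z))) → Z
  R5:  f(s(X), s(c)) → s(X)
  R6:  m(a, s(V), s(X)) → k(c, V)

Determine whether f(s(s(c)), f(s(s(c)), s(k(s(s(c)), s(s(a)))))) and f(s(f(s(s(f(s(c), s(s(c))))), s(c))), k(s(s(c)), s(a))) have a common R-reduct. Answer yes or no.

Reduce t₁ = f(s(s(c)), f(s(s(c)), s(k(s(s(c)), s(s(a)))))):
1. f(s(s(c)), f(s(s(c)), s(k(s(s(c)), s(s(a))))))  →  f(s(s(c)), f(s(s(c)), s(s(s(s(a))))))   [R3 at 2.2.1]
2. f(s(s(c)), f(s(s(c)), s(s(s(s(a))))))  →  f(s(s(c)), s(s(a)))   [R4 at 2]
3. f(s(s(c)), s(s(a)))  →  a   [R4 at ε]

Reduce t₂ = f(s(f(s(s(f(s(c), s(s(c))))), s(c))), k(s(s(c)), s(a))):
1. f(s(f(s(s(f(s(c), s(s(c))))), s(c))), k(s(s(c)), s(a)))  →  f(s(s(s(f(s(c), s(s(c)))))), k(s(s(c)), s(a)))   [R5 at 1.1]
2. f(s(s(s(f(s(c), s(s(c)))))), k(s(s(c)), s(a)))  →  f(s(s(s(c))), k(s(s(c)), s(a)))   [R4 at 1.1.1.1]
3. f(s(s(s(c))), k(s(s(c)), s(a)))  →  f(s(s(s(c))), s(s(a)))   [R3 at 2]
4. f(s(s(s(c))), s(s(a)))  →  a   [R4 at ε]

yes — NF(t₁) = a, NF(t₂) = a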